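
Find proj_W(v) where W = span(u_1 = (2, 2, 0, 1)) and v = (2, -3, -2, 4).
proj_W(v) = (4/9, 4/9, 0, 2/9)

Set up U = [u_1 | ... | u_1] ∈ R^(4×1). The projector onto W = col(U) is P = U (U^T U)^(-1) U^T.
Compute U^T U =
  [9],
and U^T v = (2).
Solve U^T U · c = U^T v for the coefficients: c = (2/9). The projection is proj_W(v) = U c.
Check: (v - proj_W(v)) · u_1 = 0  (should be 0).
Result: proj_W(v) = (4/9, 4/9, 0, 2/9).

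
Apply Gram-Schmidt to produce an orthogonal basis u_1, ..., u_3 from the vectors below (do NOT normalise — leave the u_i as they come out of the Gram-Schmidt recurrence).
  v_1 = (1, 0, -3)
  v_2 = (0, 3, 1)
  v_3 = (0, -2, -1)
Orthogonal basis:
  u_1 = (1, 0, -3)
  u_2 = (3/10, 3, 1/10)
  u_3 = (-9/91, 1/91, -3/91)

Apply the Gram-Schmidt recurrence
  u_1 = v_1
  u_i = v_i − Σ_{j<i} ((v_i · u_j) / (u_j · u_j)) · u_j.

Step by step this gives:
  u_1 = (1, 0, -3)
  u_2 = (3/10, 3, 1/10)
  u_3 = (-9/91, 1/91, -3/91)

Orthogonality check:
  u_2 · u_1 = 0 (should be 0)
  u_3 · u_1 = 0 (should be 0)
  u_3 · u_2 = 0 (should be 0)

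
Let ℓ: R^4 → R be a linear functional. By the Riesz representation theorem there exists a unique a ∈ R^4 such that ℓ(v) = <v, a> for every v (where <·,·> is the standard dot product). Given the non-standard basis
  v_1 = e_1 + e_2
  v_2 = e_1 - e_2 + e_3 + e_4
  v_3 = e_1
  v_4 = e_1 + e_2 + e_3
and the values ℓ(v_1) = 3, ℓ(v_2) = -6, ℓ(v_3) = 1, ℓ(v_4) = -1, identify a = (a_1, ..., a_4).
a = (1, 2, -4, -1)

Write a = (a_1, ..., a_4) in the standard basis. For each basis vector v_i, ℓ(v_i) = <v_i, a> is a linear equation in the a_j's. Collect the n equations into a matrix system V a = ℓ, where row i of V is v_i (expressed in the standard basis). Since V is invertible (lower-triangular with 1s on the diagonal, up to permutation), solve by back-substitution:
  V =
[[1, 1, 0, 0],
 [1, -1, 1, 1],
 [1, 0, 0, 0],
 [1, 1, 1, 0]]
  V a = (3, -6, 1, -1)
Solving gives a = (1, 2, -4, -1).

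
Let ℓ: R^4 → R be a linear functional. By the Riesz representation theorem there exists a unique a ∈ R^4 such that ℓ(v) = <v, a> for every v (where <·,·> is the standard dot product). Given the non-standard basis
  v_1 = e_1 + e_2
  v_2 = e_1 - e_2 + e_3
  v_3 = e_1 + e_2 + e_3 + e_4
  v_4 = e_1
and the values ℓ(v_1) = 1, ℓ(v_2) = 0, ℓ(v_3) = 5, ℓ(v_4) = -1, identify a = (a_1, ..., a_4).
a = (-1, 2, 3, 1)

Write a = (a_1, ..., a_4) in the standard basis. For each basis vector v_i, ℓ(v_i) = <v_i, a> is a linear equation in the a_j's. Collect the n equations into a matrix system V a = ℓ, where row i of V is v_i (expressed in the standard basis). Since V is invertible (lower-triangular with 1s on the diagonal, up to permutation), solve by back-substitution:
  V =
[[1, 1, 0, 0],
 [1, -1, 1, 0],
 [1, 1, 1, 1],
 [1, 0, 0, 0]]
  V a = (1, 0, 5, -1)
Solving gives a = (-1, 2, 3, 1).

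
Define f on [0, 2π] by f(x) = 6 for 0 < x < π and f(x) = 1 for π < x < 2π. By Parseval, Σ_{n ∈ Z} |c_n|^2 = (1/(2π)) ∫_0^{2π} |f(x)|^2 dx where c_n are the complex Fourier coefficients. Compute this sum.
Σ |c_n|^2 = 37/2

Parseval equates the L^2 energy of f (normalised by 1/(2π)) with the ℓ^2 sum of its Fourier coefficients: (1/(2π)) ∫_0^{2π} |f|^2 = Σ |c_n|^2.
Compute the left side: (1/(2π)) [∫_0^π 6^2 dx + ∫_π^{2π} 1^2 dx] = (1/(2π)) · (36π + 1π) = (36 + 1)/2 = 37/2.
So Σ_{n ∈ Z} |c_n|^2 = 37/2.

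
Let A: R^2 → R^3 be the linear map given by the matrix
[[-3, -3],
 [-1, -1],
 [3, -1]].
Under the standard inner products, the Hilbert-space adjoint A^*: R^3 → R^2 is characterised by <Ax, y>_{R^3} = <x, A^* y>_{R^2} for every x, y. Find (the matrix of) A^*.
A^* = A^T =
[[-3, -1, 3],
 [-3, -1, -1]]

For real matrices with standard dot products, the defining identity <Ax, y> = <x, A^* y> gives (Ax)^T y = x^T (A^*) y, i.e. x^T A^T y = x^T (A^*) y. Since this holds for all x, y, we must have A^* = A^T. Therefore
A^* =
[[-3, -1, 3],
 [-3, -1, -1]].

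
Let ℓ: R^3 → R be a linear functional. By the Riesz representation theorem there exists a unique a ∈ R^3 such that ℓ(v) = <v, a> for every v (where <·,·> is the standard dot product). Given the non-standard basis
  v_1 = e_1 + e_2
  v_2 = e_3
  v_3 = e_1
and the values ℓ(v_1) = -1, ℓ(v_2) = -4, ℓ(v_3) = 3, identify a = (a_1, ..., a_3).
a = (3, -4, -4)

Write a = (a_1, ..., a_3) in the standard basis. For each basis vector v_i, ℓ(v_i) = <v_i, a> is a linear equation in the a_j's. Collect the n equations into a matrix system V a = ℓ, where row i of V is v_i (expressed in the standard basis). Since V is invertible (lower-triangular with 1s on the diagonal, up to permutation), solve by back-substitution:
  V =
[[1, 1, 0],
 [0, 0, 1],
 [1, 0, 0]]
  V a = (-1, -4, 3)
Solving gives a = (3, -4, -4).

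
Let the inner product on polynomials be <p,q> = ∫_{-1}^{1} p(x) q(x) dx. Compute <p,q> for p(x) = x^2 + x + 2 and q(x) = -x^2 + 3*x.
<p,q> = 4/15

Expand the product: p(x)·q(x) = -x^4 + 2*x^3 + x^2 + 6*x.
∫_{-1}^{1} of each monomial x^k gives [2/(k+1) if k even, 0 if k odd]. Integrating term-by-term (or equivalently evaluating the antiderivative F(x) = -x^5/5 + x^4/2 + x^3/3 + 3*x^2 at the endpoints):
  F(1) − F(−1) = 109/30 − (101/30) = 4/15.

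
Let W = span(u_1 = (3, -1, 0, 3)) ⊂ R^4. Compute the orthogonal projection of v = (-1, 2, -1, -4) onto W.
proj_W(v) = (-51/19, 17/19, 0, -51/19)

Set up U = [u_1 | ... | u_1] ∈ R^(4×1). The projector onto W = col(U) is P = U (U^T U)^(-1) U^T.
Compute U^T U =
  [19],
and U^T v = (-17).
Solve U^T U · c = U^T v for the coefficients: c = (-17/19). The projection is proj_W(v) = U c.
Check: (v - proj_W(v)) · u_1 = 0  (should be 0).
Result: proj_W(v) = (-51/19, 17/19, 0, -51/19).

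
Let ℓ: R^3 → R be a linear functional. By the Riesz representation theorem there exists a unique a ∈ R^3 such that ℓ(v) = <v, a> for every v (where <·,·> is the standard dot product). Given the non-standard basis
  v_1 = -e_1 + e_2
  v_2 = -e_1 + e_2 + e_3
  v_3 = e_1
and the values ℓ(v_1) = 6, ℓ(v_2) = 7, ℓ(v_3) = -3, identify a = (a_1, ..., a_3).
a = (-3, 3, 1)

Write a = (a_1, ..., a_3) in the standard basis. For each basis vector v_i, ℓ(v_i) = <v_i, a> is a linear equation in the a_j's. Collect the n equations into a matrix system V a = ℓ, where row i of V is v_i (expressed in the standard basis). Since V is invertible (lower-triangular with 1s on the diagonal, up to permutation), solve by back-substitution:
  V =
[[-1, 1, 0],
 [-1, 1, 1],
 [1, 0, 0]]
  V a = (6, 7, -3)
Solving gives a = (-3, 3, 1).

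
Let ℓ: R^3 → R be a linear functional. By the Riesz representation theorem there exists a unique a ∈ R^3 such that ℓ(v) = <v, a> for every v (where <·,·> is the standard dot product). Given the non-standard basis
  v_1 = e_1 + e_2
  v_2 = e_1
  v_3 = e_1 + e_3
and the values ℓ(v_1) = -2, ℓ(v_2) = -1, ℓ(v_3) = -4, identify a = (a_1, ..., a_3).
a = (-1, -1, -3)

Write a = (a_1, ..., a_3) in the standard basis. For each basis vector v_i, ℓ(v_i) = <v_i, a> is a linear equation in the a_j's. Collect the n equations into a matrix system V a = ℓ, where row i of V is v_i (expressed in the standard basis). Since V is invertible (lower-triangular with 1s on the diagonal, up to permutation), solve by back-substitution:
  V =
[[1, 1, 0],
 [1, 0, 0],
 [1, 0, 1]]
  V a = (-2, -1, -4)
Solving gives a = (-1, -1, -3).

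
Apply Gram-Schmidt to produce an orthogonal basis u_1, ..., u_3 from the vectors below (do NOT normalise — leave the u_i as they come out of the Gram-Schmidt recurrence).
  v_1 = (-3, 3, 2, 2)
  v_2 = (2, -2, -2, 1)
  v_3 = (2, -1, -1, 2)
Orthogonal basis:
  u_1 = (-3, 3, 2, 2)
  u_2 = (5/13, -5/13, -12/13, 27/13)
  u_3 = (107/142, 35/142, 42/71, 12/71)

Apply the Gram-Schmidt recurrence
  u_1 = v_1
  u_i = v_i − Σ_{j<i} ((v_i · u_j) / (u_j · u_j)) · u_j.

Step by step this gives:
  u_1 = (-3, 3, 2, 2)
  u_2 = (5/13, -5/13, -12/13, 27/13)
  u_3 = (107/142, 35/142, 42/71, 12/71)

Orthogonality check:
  u_2 · u_1 = 0 (should be 0)
  u_3 · u_1 = 0 (should be 0)
  u_3 · u_2 = 0 (should be 0)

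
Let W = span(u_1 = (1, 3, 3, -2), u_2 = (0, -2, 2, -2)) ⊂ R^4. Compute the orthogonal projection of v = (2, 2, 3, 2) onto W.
proj_W(v) = (41/65, 172/65, 74/65, -33/65)

Set up U = [u_1 | ... | u_2] ∈ R^(4×2). The projector onto W = col(U) is P = U (U^T U)^(-1) U^T.
Compute U^T U =
  [23, 4]
  [4, 12],
and U^T v = (13, -2).
Solve U^T U · c = U^T v for the coefficients: c = (41/65, -49/130). The projection is proj_W(v) = U c.
Check: (v - proj_W(v)) · u_1 = 0  (should be 0).
Check: (v - proj_W(v)) · u_2 = 0  (should be 0).
Result: proj_W(v) = (41/65, 172/65, 74/65, -33/65).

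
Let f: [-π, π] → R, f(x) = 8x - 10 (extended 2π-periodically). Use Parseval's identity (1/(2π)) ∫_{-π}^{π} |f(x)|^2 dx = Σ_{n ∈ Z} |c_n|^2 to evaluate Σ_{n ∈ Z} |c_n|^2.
Σ |c_n|^2 = 64π^2/3 + 100

Expand and integrate term by term over [-π, π]:
  ∫ (8x)^2 dx = 64·(2π^3/3); ∫ 2·8·(-10)·x dx = 0 (odd integrand); ∫ (-10)^2 dx = 100·2π.
So (1/(2π)) ∫_{-π}^{π} (8x - 10)^2 dx = 64π^2/3 + 100 = 64π^2/3 + 100.
Parseval ⇒ Σ |c_n|^2 = 64π^2/3 + 100.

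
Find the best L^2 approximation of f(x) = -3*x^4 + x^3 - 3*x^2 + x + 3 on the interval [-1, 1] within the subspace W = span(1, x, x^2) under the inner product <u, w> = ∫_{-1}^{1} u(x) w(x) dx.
g(x) = -39*x^2/7 + 8*x/5 + 114/35

The best approximation g ∈ W is the orthogonal projection of f onto W. Writing g = a_0 + a_1 x + a_2 x^2, the coefficients solve the normal equations G · a = b where
  G_{ij} = <φ_i, φ_j> and b_i = <f, φ_i>, with φ_0 = 1, φ_1 = x, φ_2 = x^2.
G =
  [2, 0, 2/3]
  [0, 2/3, 0]
  [2/3, 0, 2/5],
b = (14/5, 16/15, -2/35).
Solving gives a_0 = 114/35, a_1 = 8/5, a_2 = -39/7, so
  g(x) = -39*x^2/7 + 8*x/5 + 114/35.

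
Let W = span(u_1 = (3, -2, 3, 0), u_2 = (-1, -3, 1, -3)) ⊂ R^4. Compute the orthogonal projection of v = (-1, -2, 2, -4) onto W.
proj_W(v) = (-189/202, -322/101, 231/202, -315/101)

Set up U = [u_1 | ... | u_2] ∈ R^(4×2). The projector onto W = col(U) is P = U (U^T U)^(-1) U^T.
Compute U^T U =
  [22, 6]
  [6, 20],
and U^T v = (7, 21).
Solve U^T U · c = U^T v for the coefficients: c = (7/202, 105/101). The projection is proj_W(v) = U c.
Check: (v - proj_W(v)) · u_1 = 0  (should be 0).
Check: (v - proj_W(v)) · u_2 = 0  (should be 0).
Result: proj_W(v) = (-189/202, -322/101, 231/202, -315/101).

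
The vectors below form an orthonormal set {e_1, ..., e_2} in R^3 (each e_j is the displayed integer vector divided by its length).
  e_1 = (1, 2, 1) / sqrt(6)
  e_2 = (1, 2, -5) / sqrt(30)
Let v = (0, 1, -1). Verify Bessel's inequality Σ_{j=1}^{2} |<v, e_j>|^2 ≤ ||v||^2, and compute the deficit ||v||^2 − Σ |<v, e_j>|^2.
Σ |<v, e_j>|^2 = 9/5; ||v||^2 = 2; deficit = 1/5

Write each e_j = u_j / sqrt(<u_j, u_j>) where u_j is the displayed integer vector. Then <v, e_j> = <v, u_j> / sqrt(<u_j, u_j>), so |<v, e_j>|^2 = <v, u_j>^2 / <u_j, u_j>.
Coefficients: <v, e_1> = 1/sqrt(6), <v, e_2> = 7/sqrt(30).
Square and sum: Σ |<v, e_j>|^2 = 9/5.
Compute ||v||^2 = v·v = 2.
Deficit = 2 − 9/5 = 1/5 ≥ 0, confirming Bessel's inequality. (The deficit equals ||v − Σ <v,e_j> e_j||^2, the squared distance from v to span{e_j}.)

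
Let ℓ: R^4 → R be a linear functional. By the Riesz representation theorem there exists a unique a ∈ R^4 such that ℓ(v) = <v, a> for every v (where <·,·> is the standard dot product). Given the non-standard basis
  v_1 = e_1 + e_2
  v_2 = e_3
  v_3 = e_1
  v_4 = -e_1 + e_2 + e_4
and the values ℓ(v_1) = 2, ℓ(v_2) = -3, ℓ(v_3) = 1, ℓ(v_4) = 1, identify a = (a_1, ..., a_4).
a = (1, 1, -3, 1)

Write a = (a_1, ..., a_4) in the standard basis. For each basis vector v_i, ℓ(v_i) = <v_i, a> is a linear equation in the a_j's. Collect the n equations into a matrix system V a = ℓ, where row i of V is v_i (expressed in the standard basis). Since V is invertible (lower-triangular with 1s on the diagonal, up to permutation), solve by back-substitution:
  V =
[[1, 1, 0, 0],
 [0, 0, 1, 0],
 [1, 0, 0, 0],
 [-1, 1, 0, 1]]
  V a = (2, -3, 1, 1)
Solving gives a = (1, 1, -3, 1).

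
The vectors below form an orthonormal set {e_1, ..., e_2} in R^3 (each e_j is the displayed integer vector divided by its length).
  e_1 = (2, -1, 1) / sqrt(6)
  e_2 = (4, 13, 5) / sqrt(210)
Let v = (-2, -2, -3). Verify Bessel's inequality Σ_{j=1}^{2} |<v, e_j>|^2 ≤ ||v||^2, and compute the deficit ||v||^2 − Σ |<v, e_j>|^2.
Σ |<v, e_j>|^2 = 78/5; ||v||^2 = 17; deficit = 7/5

Write each e_j = u_j / sqrt(<u_j, u_j>) where u_j is the displayed integer vector. Then <v, e_j> = <v, u_j> / sqrt(<u_j, u_j>), so |<v, e_j>|^2 = <v, u_j>^2 / <u_j, u_j>.
Coefficients: <v, e_1> = -5/sqrt(6), <v, e_2> = -49/sqrt(210).
Square and sum: Σ |<v, e_j>|^2 = 78/5.
Compute ||v||^2 = v·v = 17.
Deficit = 17 − 78/5 = 7/5 ≥ 0, confirming Bessel's inequality. (The deficit equals ||v − Σ <v,e_j> e_j||^2, the squared distance from v to span{e_j}.)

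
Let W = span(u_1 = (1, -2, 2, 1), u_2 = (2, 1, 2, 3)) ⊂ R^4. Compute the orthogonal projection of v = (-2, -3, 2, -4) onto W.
proj_W(v) = (-179/131, -532/131, -2/131, -357/131)

Set up U = [u_1 | ... | u_2] ∈ R^(4×2). The projector onto W = col(U) is P = U (U^T U)^(-1) U^T.
Compute U^T U =
  [10, 7]
  [7, 18],
and U^T v = (4, -15).
Solve U^T U · c = U^T v for the coefficients: c = (177/131, -178/131). The projection is proj_W(v) = U c.
Check: (v - proj_W(v)) · u_1 = 0  (should be 0).
Check: (v - proj_W(v)) · u_2 = 0  (should be 0).
Result: proj_W(v) = (-179/131, -532/131, -2/131, -357/131).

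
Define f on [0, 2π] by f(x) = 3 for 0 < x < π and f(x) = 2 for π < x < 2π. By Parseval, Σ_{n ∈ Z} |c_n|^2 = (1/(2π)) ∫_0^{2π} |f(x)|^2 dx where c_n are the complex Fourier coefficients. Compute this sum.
Σ |c_n|^2 = 13/2

Parseval equates the L^2 energy of f (normalised by 1/(2π)) with the ℓ^2 sum of its Fourier coefficients: (1/(2π)) ∫_0^{2π} |f|^2 = Σ |c_n|^2.
Compute the left side: (1/(2π)) [∫_0^π 3^2 dx + ∫_π^{2π} 2^2 dx] = (1/(2π)) · (9π + 4π) = (9 + 4)/2 = 13/2.
So Σ_{n ∈ Z} |c_n|^2 = 13/2.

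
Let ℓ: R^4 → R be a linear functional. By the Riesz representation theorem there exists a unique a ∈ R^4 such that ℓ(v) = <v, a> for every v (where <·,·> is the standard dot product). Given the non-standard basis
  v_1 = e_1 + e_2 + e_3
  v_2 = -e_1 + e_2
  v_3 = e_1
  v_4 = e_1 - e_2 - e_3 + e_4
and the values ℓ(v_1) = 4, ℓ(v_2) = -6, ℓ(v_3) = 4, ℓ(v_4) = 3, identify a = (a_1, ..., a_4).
a = (4, -2, 2, -1)

Write a = (a_1, ..., a_4) in the standard basis. For each basis vector v_i, ℓ(v_i) = <v_i, a> is a linear equation in the a_j's. Collect the n equations into a matrix system V a = ℓ, where row i of V is v_i (expressed in the standard basis). Since V is invertible (lower-triangular with 1s on the diagonal, up to permutation), solve by back-substitution:
  V =
[[1, 1, 1, 0],
 [-1, 1, 0, 0],
 [1, 0, 0, 0],
 [1, -1, -1, 1]]
  V a = (4, -6, 4, 3)
Solving gives a = (4, -2, 2, -1).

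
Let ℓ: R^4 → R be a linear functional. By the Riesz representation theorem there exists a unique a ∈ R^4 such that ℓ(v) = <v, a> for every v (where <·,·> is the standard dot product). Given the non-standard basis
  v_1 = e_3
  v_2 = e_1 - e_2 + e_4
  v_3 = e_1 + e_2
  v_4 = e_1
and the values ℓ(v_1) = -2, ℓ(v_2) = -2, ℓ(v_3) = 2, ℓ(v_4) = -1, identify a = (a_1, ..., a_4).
a = (-1, 3, -2, 2)

Write a = (a_1, ..., a_4) in the standard basis. For each basis vector v_i, ℓ(v_i) = <v_i, a> is a linear equation in the a_j's. Collect the n equations into a matrix system V a = ℓ, where row i of V is v_i (expressed in the standard basis). Since V is invertible (lower-triangular with 1s on the diagonal, up to permutation), solve by back-substitution:
  V =
[[0, 0, 1, 0],
 [1, -1, 0, 1],
 [1, 1, 0, 0],
 [1, 0, 0, 0]]
  V a = (-2, -2, 2, -1)
Solving gives a = (-1, 3, -2, 2).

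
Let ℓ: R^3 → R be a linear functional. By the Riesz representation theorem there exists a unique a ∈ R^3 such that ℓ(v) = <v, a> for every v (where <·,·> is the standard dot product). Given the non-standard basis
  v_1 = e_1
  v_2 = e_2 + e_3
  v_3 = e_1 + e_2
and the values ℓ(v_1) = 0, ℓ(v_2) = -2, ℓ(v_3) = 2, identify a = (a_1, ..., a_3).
a = (0, 2, -4)

Write a = (a_1, ..., a_3) in the standard basis. For each basis vector v_i, ℓ(v_i) = <v_i, a> is a linear equation in the a_j's. Collect the n equations into a matrix system V a = ℓ, where row i of V is v_i (expressed in the standard basis). Since V is invertible (lower-triangular with 1s on the diagonal, up to permutation), solve by back-substitution:
  V =
[[1, 0, 0],
 [0, 1, 1],
 [1, 1, 0]]
  V a = (0, -2, 2)
Solving gives a = (0, 2, -4).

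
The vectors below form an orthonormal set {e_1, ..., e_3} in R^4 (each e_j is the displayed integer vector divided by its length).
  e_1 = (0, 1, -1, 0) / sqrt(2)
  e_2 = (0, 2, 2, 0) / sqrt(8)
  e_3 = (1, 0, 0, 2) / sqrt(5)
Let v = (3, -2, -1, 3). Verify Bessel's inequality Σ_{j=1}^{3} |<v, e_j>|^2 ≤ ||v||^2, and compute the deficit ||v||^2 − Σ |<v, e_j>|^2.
Σ |<v, e_j>|^2 = 106/5; ||v||^2 = 23; deficit = 9/5

Write each e_j = u_j / sqrt(<u_j, u_j>) where u_j is the displayed integer vector. Then <v, e_j> = <v, u_j> / sqrt(<u_j, u_j>), so |<v, e_j>|^2 = <v, u_j>^2 / <u_j, u_j>.
Coefficients: <v, e_1> = -1/sqrt(2), <v, e_2> = -6/sqrt(8), <v, e_3> = 9/sqrt(5).
Square and sum: Σ |<v, e_j>|^2 = 106/5.
Compute ||v||^2 = v·v = 23.
Deficit = 23 − 106/5 = 9/5 ≥ 0, confirming Bessel's inequality. (The deficit equals ||v − Σ <v,e_j> e_j||^2, the squared distance from v to span{e_j}.)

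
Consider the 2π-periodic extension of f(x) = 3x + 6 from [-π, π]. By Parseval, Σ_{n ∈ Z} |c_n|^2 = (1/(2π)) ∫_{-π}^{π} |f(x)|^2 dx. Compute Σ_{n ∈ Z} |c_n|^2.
Σ |c_n|^2 = 3π^2 + 36

Expand and integrate term by term over [-π, π]:
  ∫ (3x)^2 dx = 9·(2π^3/3); ∫ 2·3·(6)·x dx = 0 (odd integrand); ∫ 6^2 dx = 36·2π.
So (1/(2π)) ∫_{-π}^{π} (3x + 6)^2 dx = 9π^2/3 + 36 = 3π^2 + 36.
Parseval ⇒ Σ |c_n|^2 = 3π^2 + 36.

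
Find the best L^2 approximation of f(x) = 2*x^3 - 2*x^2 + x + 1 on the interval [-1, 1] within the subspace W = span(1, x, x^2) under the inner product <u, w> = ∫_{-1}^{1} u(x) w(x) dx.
g(x) = -2*x^2 + 11*x/5 + 1

The best approximation g ∈ W is the orthogonal projection of f onto W. Writing g = a_0 + a_1 x + a_2 x^2, the coefficients solve the normal equations G · a = b where
  G_{ij} = <φ_i, φ_j> and b_i = <f, φ_i>, with φ_0 = 1, φ_1 = x, φ_2 = x^2.
G =
  [2, 0, 2/3]
  [0, 2/3, 0]
  [2/3, 0, 2/5],
b = (2/3, 22/15, -2/15).
Solving gives a_0 = 1, a_1 = 11/5, a_2 = -2, so
  g(x) = -2*x^2 + 11*x/5 + 1.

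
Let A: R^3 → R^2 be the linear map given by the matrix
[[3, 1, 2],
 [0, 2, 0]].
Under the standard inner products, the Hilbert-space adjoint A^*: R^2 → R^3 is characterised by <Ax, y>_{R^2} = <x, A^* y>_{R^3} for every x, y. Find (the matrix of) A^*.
A^* = A^T =
[[3, 0],
 [1, 2],
 [2, 0]]

For real matrices with standard dot products, the defining identity <Ax, y> = <x, A^* y> gives (Ax)^T y = x^T (A^*) y, i.e. x^T A^T y = x^T (A^*) y. Since this holds for all x, y, we must have A^* = A^T. Therefore
A^* =
[[3, 0],
 [1, 2],
 [2, 0]].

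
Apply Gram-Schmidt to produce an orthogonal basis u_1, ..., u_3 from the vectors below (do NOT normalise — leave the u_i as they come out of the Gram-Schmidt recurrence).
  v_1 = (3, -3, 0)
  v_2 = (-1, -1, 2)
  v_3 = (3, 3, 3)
Orthogonal basis:
  u_1 = (3, -3, 0)
  u_2 = (-1, -1, 2)
  u_3 = (3, 3, 3)

Apply the Gram-Schmidt recurrence
  u_1 = v_1
  u_i = v_i − Σ_{j<i} ((v_i · u_j) / (u_j · u_j)) · u_j.

Step by step this gives:
  u_1 = (3, -3, 0)
  u_2 = (-1, -1, 2)
  u_3 = (3, 3, 3)

Orthogonality check:
  u_2 · u_1 = 0 (should be 0)
  u_3 · u_1 = 0 (should be 0)
  u_3 · u_2 = 0 (should be 0)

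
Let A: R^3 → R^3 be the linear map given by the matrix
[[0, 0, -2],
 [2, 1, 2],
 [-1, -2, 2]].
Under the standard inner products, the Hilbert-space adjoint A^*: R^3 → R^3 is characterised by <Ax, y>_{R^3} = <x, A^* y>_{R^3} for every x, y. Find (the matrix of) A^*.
A^* = A^T =
[[0, 2, -1],
 [0, 1, -2],
 [-2, 2, 2]]

For real matrices with standard dot products, the defining identity <Ax, y> = <x, A^* y> gives (Ax)^T y = x^T (A^*) y, i.e. x^T A^T y = x^T (A^*) y. Since this holds for all x, y, we must have A^* = A^T. Therefore
A^* =
[[0, 2, -1],
 [0, 1, -2],
 [-2, 2, 2]].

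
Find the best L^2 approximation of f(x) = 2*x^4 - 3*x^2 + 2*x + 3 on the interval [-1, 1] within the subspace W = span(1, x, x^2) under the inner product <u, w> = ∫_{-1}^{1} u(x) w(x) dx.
g(x) = -9*x^2/7 + 2*x + 99/35

The best approximation g ∈ W is the orthogonal projection of f onto W. Writing g = a_0 + a_1 x + a_2 x^2, the coefficients solve the normal equations G · a = b where
  G_{ij} = <φ_i, φ_j> and b_i = <f, φ_i>, with φ_0 = 1, φ_1 = x, φ_2 = x^2.
G =
  [2, 0, 2/3]
  [0, 2/3, 0]
  [2/3, 0, 2/5],
b = (24/5, 4/3, 48/35).
Solving gives a_0 = 99/35, a_1 = 2, a_2 = -9/7, so
  g(x) = -9*x^2/7 + 2*x + 99/35.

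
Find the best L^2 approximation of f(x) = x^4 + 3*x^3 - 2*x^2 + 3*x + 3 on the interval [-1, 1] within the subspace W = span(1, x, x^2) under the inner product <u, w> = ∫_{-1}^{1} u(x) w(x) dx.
g(x) = -8*x^2/7 + 24*x/5 + 102/35

The best approximation g ∈ W is the orthogonal projection of f onto W. Writing g = a_0 + a_1 x + a_2 x^2, the coefficients solve the normal equations G · a = b where
  G_{ij} = <φ_i, φ_j> and b_i = <f, φ_i>, with φ_0 = 1, φ_1 = x, φ_2 = x^2.
G =
  [2, 0, 2/3]
  [0, 2/3, 0]
  [2/3, 0, 2/5],
b = (76/15, 16/5, 52/35).
Solving gives a_0 = 102/35, a_1 = 24/5, a_2 = -8/7, so
  g(x) = -8*x^2/7 + 24*x/5 + 102/35.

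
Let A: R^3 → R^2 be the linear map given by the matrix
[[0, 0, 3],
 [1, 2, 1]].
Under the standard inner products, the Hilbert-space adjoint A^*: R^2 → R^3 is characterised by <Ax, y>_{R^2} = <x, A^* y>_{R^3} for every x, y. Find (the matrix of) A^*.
A^* = A^T =
[[0, 1],
 [0, 2],
 [3, 1]]

For real matrices with standard dot products, the defining identity <Ax, y> = <x, A^* y> gives (Ax)^T y = x^T (A^*) y, i.e. x^T A^T y = x^T (A^*) y. Since this holds for all x, y, we must have A^* = A^T. Therefore
A^* =
[[0, 1],
 [0, 2],
 [3, 1]].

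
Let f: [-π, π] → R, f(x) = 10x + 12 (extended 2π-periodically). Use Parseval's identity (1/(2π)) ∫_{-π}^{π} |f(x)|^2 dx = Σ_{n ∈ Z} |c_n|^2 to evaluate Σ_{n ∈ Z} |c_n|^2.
Σ |c_n|^2 = 100π^2/3 + 144

Expand and integrate term by term over [-π, π]:
  ∫ (10x)^2 dx = 100·(2π^3/3); ∫ 2·10·(12)·x dx = 0 (odd integrand); ∫ 12^2 dx = 144·2π.
So (1/(2π)) ∫_{-π}^{π} (10x + 12)^2 dx = 100π^2/3 + 144 = 100π^2/3 + 144.
Parseval ⇒ Σ |c_n|^2 = 100π^2/3 + 144.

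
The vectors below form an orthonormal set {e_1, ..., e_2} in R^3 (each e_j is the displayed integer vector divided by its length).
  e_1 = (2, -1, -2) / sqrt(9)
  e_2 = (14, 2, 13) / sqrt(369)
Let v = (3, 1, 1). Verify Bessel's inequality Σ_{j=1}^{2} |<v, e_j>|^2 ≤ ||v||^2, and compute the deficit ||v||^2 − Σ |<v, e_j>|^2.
Σ |<v, e_j>|^2 = 402/41; ||v||^2 = 11; deficit = 49/41

Write each e_j = u_j / sqrt(<u_j, u_j>) where u_j is the displayed integer vector. Then <v, e_j> = <v, u_j> / sqrt(<u_j, u_j>), so |<v, e_j>|^2 = <v, u_j>^2 / <u_j, u_j>.
Coefficients: <v, e_1> = 3/sqrt(9), <v, e_2> = 57/sqrt(369).
Square and sum: Σ |<v, e_j>|^2 = 402/41.
Compute ||v||^2 = v·v = 11.
Deficit = 11 − 402/41 = 49/41 ≥ 0, confirming Bessel's inequality. (The deficit equals ||v − Σ <v,e_j> e_j||^2, the squared distance from v to span{e_j}.)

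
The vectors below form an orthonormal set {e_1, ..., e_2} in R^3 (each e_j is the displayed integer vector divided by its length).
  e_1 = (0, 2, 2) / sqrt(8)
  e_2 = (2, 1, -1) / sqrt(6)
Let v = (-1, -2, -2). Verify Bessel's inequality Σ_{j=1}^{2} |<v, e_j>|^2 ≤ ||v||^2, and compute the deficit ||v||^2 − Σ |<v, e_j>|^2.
Σ |<v, e_j>|^2 = 26/3; ||v||^2 = 9; deficit = 1/3

Write each e_j = u_j / sqrt(<u_j, u_j>) where u_j is the displayed integer vector. Then <v, e_j> = <v, u_j> / sqrt(<u_j, u_j>), so |<v, e_j>|^2 = <v, u_j>^2 / <u_j, u_j>.
Coefficients: <v, e_1> = -8/sqrt(8), <v, e_2> = -2/sqrt(6).
Square and sum: Σ |<v, e_j>|^2 = 26/3.
Compute ||v||^2 = v·v = 9.
Deficit = 9 − 26/3 = 1/3 ≥ 0, confirming Bessel's inequality. (The deficit equals ||v − Σ <v,e_j> e_j||^2, the squared distance from v to span{e_j}.)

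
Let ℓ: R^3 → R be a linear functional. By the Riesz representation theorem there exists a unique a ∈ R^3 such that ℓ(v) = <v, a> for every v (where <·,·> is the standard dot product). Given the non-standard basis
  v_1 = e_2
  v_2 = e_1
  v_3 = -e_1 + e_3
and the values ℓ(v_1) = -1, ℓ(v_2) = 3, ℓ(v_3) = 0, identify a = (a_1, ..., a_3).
a = (3, -1, 3)

Write a = (a_1, ..., a_3) in the standard basis. For each basis vector v_i, ℓ(v_i) = <v_i, a> is a linear equation in the a_j's. Collect the n equations into a matrix system V a = ℓ, where row i of V is v_i (expressed in the standard basis). Since V is invertible (lower-triangular with 1s on the diagonal, up to permutation), solve by back-substitution:
  V =
[[0, 1, 0],
 [1, 0, 0],
 [-1, 0, 1]]
  V a = (-1, 3, 0)
Solving gives a = (3, -1, 3).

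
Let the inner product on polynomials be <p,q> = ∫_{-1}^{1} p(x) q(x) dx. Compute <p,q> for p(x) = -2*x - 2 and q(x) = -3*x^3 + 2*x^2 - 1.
<p,q> = 56/15

Expand the product: p(x)·q(x) = 6*x^4 + 2*x^3 - 4*x^2 + 2*x + 2.
∫_{-1}^{1} of each monomial x^k gives [2/(k+1) if k even, 0 if k odd]. Integrating term-by-term (or equivalently evaluating the antiderivative F(x) = 6*x^5/5 + x^4/2 - 4*x^3/3 + x^2 + 2*x at the endpoints):
  F(1) − F(−1) = 101/30 − (-11/30) = 56/15.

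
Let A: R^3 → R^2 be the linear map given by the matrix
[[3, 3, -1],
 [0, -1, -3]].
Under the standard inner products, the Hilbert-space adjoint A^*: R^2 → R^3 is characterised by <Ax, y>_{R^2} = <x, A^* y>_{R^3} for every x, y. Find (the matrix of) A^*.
A^* = A^T =
[[3, 0],
 [3, -1],
 [-1, -3]]

For real matrices with standard dot products, the defining identity <Ax, y> = <x, A^* y> gives (Ax)^T y = x^T (A^*) y, i.e. x^T A^T y = x^T (A^*) y. Since this holds for all x, y, we must have A^* = A^T. Therefore
A^* =
[[3, 0],
 [3, -1],
 [-1, -3]].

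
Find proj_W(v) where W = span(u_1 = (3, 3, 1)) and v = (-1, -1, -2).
proj_W(v) = (-24/19, -24/19, -8/19)

Set up U = [u_1 | ... | u_1] ∈ R^(3×1). The projector onto W = col(U) is P = U (U^T U)^(-1) U^T.
Compute U^T U =
  [19],
and U^T v = (-8).
Solve U^T U · c = U^T v for the coefficients: c = (-8/19). The projection is proj_W(v) = U c.
Check: (v - proj_W(v)) · u_1 = 0  (should be 0).
Result: proj_W(v) = (-24/19, -24/19, -8/19).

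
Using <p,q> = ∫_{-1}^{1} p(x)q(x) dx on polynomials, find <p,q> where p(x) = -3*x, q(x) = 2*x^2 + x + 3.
<p,q> = -2

Expand the product: p(x)·q(x) = -6*x^3 - 3*x^2 - 9*x.
∫_{-1}^{1} of each monomial x^k gives [2/(k+1) if k even, 0 if k odd]. Integrating term-by-term (or equivalently evaluating the antiderivative F(x) = -3*x^4/2 - x^3 - 9*x^2/2 at the endpoints):
  F(1) − F(−1) = -7 − (-5) = -2.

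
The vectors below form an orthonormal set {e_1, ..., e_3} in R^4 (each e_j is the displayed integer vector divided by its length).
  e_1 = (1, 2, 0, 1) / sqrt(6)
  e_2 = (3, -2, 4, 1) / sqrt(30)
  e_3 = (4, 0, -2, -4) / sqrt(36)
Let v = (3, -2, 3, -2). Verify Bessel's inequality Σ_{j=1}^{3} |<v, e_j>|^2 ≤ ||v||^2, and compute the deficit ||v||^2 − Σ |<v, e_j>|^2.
Σ |<v, e_j>|^2 = 1106/45; ||v||^2 = 26; deficit = 64/45

Write each e_j = u_j / sqrt(<u_j, u_j>) where u_j is the displayed integer vector. Then <v, e_j> = <v, u_j> / sqrt(<u_j, u_j>), so |<v, e_j>|^2 = <v, u_j>^2 / <u_j, u_j>.
Coefficients: <v, e_1> = -3/sqrt(6), <v, e_2> = 23/sqrt(30), <v, e_3> = 14/sqrt(36).
Square and sum: Σ |<v, e_j>|^2 = 1106/45.
Compute ||v||^2 = v·v = 26.
Deficit = 26 − 1106/45 = 64/45 ≥ 0, confirming Bessel's inequality. (The deficit equals ||v − Σ <v,e_j> e_j||^2, the squared distance from v to span{e_j}.)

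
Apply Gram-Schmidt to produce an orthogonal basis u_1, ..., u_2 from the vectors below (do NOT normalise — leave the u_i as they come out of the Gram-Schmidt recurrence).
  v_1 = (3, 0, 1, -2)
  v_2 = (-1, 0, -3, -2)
Orthogonal basis:
  u_1 = (3, 0, 1, -2)
  u_2 = (-4/7, 0, -20/7, -16/7)

Apply the Gram-Schmidt recurrence
  u_1 = v_1
  u_i = v_i − Σ_{j<i} ((v_i · u_j) / (u_j · u_j)) · u_j.

Step by step this gives:
  u_1 = (3, 0, 1, -2)
  u_2 = (-4/7, 0, -20/7, -16/7)

Orthogonality check:
  u_2 · u_1 = 0 (should be 0)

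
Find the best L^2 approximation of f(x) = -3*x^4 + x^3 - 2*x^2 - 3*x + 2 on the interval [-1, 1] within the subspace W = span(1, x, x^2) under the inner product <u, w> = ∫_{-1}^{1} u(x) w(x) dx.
g(x) = -32*x^2/7 - 12*x/5 + 79/35

The best approximation g ∈ W is the orthogonal projection of f onto W. Writing g = a_0 + a_1 x + a_2 x^2, the coefficients solve the normal equations G · a = b where
  G_{ij} = <φ_i, φ_j> and b_i = <f, φ_i>, with φ_0 = 1, φ_1 = x, φ_2 = x^2.
G =
  [2, 0, 2/3]
  [0, 2/3, 0]
  [2/3, 0, 2/5],
b = (22/15, -8/5, -34/105).
Solving gives a_0 = 79/35, a_1 = -12/5, a_2 = -32/7, so
  g(x) = -32*x^2/7 - 12*x/5 + 79/35.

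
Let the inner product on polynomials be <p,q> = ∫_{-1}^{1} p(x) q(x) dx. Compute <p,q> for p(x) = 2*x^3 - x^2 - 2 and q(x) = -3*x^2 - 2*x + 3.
<p,q> = -52/5

Expand the product: p(x)·q(x) = -6*x^5 - x^4 + 8*x^3 + 3*x^2 + 4*x - 6.
∫_{-1}^{1} of each monomial x^k gives [2/(k+1) if k even, 0 if k odd]. Integrating term-by-term (or equivalently evaluating the antiderivative F(x) = -x^6 - x^5/5 + 2*x^4 + x^3 + 2*x^2 - 6*x at the endpoints):
  F(1) − F(−1) = -11/5 − (41/5) = -52/5.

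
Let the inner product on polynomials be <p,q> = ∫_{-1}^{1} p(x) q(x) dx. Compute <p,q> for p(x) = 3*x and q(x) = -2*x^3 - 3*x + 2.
<p,q> = -42/5

Expand the product: p(x)·q(x) = -6*x^4 - 9*x^2 + 6*x.
∫_{-1}^{1} of each monomial x^k gives [2/(k+1) if k even, 0 if k odd]. Integrating term-by-term (or equivalently evaluating the antiderivative F(x) = -6*x^5/5 - 3*x^3 + 3*x^2 at the endpoints):
  F(1) − F(−1) = -6/5 − (36/5) = -42/5.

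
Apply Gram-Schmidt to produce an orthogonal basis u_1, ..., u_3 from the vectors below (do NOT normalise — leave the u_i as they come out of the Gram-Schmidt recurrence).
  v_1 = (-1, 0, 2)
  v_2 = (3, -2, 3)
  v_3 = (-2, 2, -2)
Orthogonal basis:
  u_1 = (-1, 0, 2)
  u_2 = (18/5, -2, 9/5)
  u_3 = (24/101, 54/101, 12/101)

Apply the Gram-Schmidt recurrence
  u_1 = v_1
  u_i = v_i − Σ_{j<i} ((v_i · u_j) / (u_j · u_j)) · u_j.

Step by step this gives:
  u_1 = (-1, 0, 2)
  u_2 = (18/5, -2, 9/5)
  u_3 = (24/101, 54/101, 12/101)

Orthogonality check:
  u_2 · u_1 = 0 (should be 0)
  u_3 · u_1 = 0 (should be 0)
  u_3 · u_2 = 0 (should be 0)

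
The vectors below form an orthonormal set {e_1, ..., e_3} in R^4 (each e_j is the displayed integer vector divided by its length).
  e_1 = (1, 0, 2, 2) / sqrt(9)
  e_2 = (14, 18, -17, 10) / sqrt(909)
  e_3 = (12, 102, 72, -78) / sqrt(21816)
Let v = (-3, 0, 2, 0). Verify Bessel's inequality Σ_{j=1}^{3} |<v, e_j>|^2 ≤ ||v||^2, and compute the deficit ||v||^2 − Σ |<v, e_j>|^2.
Σ |<v, e_j>|^2 = 7; ||v||^2 = 13; deficit = 6

Write each e_j = u_j / sqrt(<u_j, u_j>) where u_j is the displayed integer vector. Then <v, e_j> = <v, u_j> / sqrt(<u_j, u_j>), so |<v, e_j>|^2 = <v, u_j>^2 / <u_j, u_j>.
Coefficients: <v, e_1> = 1/sqrt(9), <v, e_2> = -76/sqrt(909), <v, e_3> = 108/sqrt(21816).
Square and sum: Σ |<v, e_j>|^2 = 7.
Compute ||v||^2 = v·v = 13.
Deficit = 13 − 7 = 6 ≥ 0, confirming Bessel's inequality. (The deficit equals ||v − Σ <v,e_j> e_j||^2, the squared distance from v to span{e_j}.)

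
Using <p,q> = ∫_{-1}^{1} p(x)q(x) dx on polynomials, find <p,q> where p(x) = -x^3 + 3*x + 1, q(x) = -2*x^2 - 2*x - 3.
<p,q> = -158/15

Expand the product: p(x)·q(x) = 2*x^5 + 2*x^4 - 3*x^3 - 8*x^2 - 11*x - 3.
∫_{-1}^{1} of each monomial x^k gives [2/(k+1) if k even, 0 if k odd]. Integrating term-by-term (or equivalently evaluating the antiderivative F(x) = x^6/3 + 2*x^5/5 - 3*x^4/4 - 8*x^3/3 - 11*x^2/2 - 3*x at the endpoints):
  F(1) − F(−1) = -671/60 − (-13/20) = -158/15.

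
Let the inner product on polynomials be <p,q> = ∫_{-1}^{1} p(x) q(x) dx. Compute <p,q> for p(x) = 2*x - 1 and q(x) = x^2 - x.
<p,q> = -2

Expand the product: p(x)·q(x) = 2*x^3 - 3*x^2 + x.
∫_{-1}^{1} of each monomial x^k gives [2/(k+1) if k even, 0 if k odd]. Integrating term-by-term (or equivalently evaluating the antiderivative F(x) = x^4/2 - x^3 + x^2/2 at the endpoints):
  F(1) − F(−1) = 0 − (2) = -2.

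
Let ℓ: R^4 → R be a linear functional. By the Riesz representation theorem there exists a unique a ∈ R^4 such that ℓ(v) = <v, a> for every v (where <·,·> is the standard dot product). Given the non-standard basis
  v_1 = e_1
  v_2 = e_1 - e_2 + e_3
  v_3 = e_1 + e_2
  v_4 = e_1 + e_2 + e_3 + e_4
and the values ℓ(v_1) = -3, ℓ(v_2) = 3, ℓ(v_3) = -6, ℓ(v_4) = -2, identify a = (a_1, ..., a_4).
a = (-3, -3, 3, 1)

Write a = (a_1, ..., a_4) in the standard basis. For each basis vector v_i, ℓ(v_i) = <v_i, a> is a linear equation in the a_j's. Collect the n equations into a matrix system V a = ℓ, where row i of V is v_i (expressed in the standard basis). Since V is invertible (lower-triangular with 1s on the diagonal, up to permutation), solve by back-substitution:
  V =
[[1, 0, 0, 0],
 [1, -1, 1, 0],
 [1, 1, 0, 0],
 [1, 1, 1, 1]]
  V a = (-3, 3, -6, -2)
Solving gives a = (-3, -3, 3, 1).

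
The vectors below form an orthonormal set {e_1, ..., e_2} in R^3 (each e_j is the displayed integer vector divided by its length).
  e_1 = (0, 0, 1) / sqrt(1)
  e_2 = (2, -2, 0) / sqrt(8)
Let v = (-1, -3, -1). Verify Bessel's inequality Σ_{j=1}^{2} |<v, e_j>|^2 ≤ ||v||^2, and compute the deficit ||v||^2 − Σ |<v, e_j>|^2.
Σ |<v, e_j>|^2 = 3; ||v||^2 = 11; deficit = 8

Write each e_j = u_j / sqrt(<u_j, u_j>) where u_j is the displayed integer vector. Then <v, e_j> = <v, u_j> / sqrt(<u_j, u_j>), so |<v, e_j>|^2 = <v, u_j>^2 / <u_j, u_j>.
Coefficients: <v, e_1> = -1/sqrt(1), <v, e_2> = 4/sqrt(8).
Square and sum: Σ |<v, e_j>|^2 = 3.
Compute ||v||^2 = v·v = 11.
Deficit = 11 − 3 = 8 ≥ 0, confirming Bessel's inequality. (The deficit equals ||v − Σ <v,e_j> e_j||^2, the squared distance from v to span{e_j}.)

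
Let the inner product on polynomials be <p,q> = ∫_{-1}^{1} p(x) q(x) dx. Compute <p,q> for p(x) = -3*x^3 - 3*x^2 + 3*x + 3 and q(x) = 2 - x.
<p,q> = 36/5

Expand the product: p(x)·q(x) = 3*x^4 - 3*x^3 - 9*x^2 + 3*x + 6.
∫_{-1}^{1} of each monomial x^k gives [2/(k+1) if k even, 0 if k odd]. Integrating term-by-term (or equivalently evaluating the antiderivative F(x) = 3*x^5/5 - 3*x^4/4 - 3*x^3 + 3*x^2/2 + 6*x at the endpoints):
  F(1) − F(−1) = 87/20 − (-57/20) = 36/5.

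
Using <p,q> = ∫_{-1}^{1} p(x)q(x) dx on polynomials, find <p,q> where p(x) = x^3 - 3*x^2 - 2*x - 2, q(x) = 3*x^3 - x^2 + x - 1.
<p,q> = 212/35

Expand the product: p(x)·q(x) = 3*x^6 - 10*x^5 - 2*x^4 - 8*x^3 + 3*x^2 + 2.
∫_{-1}^{1} of each monomial x^k gives [2/(k+1) if k even, 0 if k odd]. Integrating term-by-term (or equivalently evaluating the antiderivative F(x) = 3*x^7/7 - 5*x^6/3 - 2*x^5/5 - 2*x^4 + x^3 + 2*x at the endpoints):
  F(1) − F(−1) = -67/105 − (-703/105) = 212/35.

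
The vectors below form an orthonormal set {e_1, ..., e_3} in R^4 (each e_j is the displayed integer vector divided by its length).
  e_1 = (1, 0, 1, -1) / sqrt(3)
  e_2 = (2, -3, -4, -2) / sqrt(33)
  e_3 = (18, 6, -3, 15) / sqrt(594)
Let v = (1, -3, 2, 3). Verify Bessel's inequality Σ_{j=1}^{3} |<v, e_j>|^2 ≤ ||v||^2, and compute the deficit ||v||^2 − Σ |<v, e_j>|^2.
Σ |<v, e_j>|^2 = 17/6; ||v||^2 = 23; deficit = 121/6

Write each e_j = u_j / sqrt(<u_j, u_j>) where u_j is the displayed integer vector. Then <v, e_j> = <v, u_j> / sqrt(<u_j, u_j>), so |<v, e_j>|^2 = <v, u_j>^2 / <u_j, u_j>.
Coefficients: <v, e_1> = 0/sqrt(3), <v, e_2> = -3/sqrt(33), <v, e_3> = 39/sqrt(594).
Square and sum: Σ |<v, e_j>|^2 = 17/6.
Compute ||v||^2 = v·v = 23.
Deficit = 23 − 17/6 = 121/6 ≥ 0, confirming Bessel's inequality. (The deficit equals ||v − Σ <v,e_j> e_j||^2, the squared distance from v to span{e_j}.)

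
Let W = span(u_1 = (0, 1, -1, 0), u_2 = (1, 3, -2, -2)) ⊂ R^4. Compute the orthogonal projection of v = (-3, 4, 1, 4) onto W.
proj_W(v) = (-17/11, 8/11, -25/11, 34/11)

Set up U = [u_1 | ... | u_2] ∈ R^(4×2). The projector onto W = col(U) is P = U (U^T U)^(-1) U^T.
Compute U^T U =
  [2, 5]
  [5, 18],
and U^T v = (3, -1).
Solve U^T U · c = U^T v for the coefficients: c = (59/11, -17/11). The projection is proj_W(v) = U c.
Check: (v - proj_W(v)) · u_1 = 0  (should be 0).
Check: (v - proj_W(v)) · u_2 = 0  (should be 0).
Result: proj_W(v) = (-17/11, 8/11, -25/11, 34/11).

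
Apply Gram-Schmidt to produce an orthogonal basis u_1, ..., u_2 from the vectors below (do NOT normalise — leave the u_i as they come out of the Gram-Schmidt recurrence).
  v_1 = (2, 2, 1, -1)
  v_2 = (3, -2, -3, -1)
Orthogonal basis:
  u_1 = (2, 2, 1, -1)
  u_2 = (3, -2, -3, -1)

Apply the Gram-Schmidt recurrence
  u_1 = v_1
  u_i = v_i − Σ_{j<i} ((v_i · u_j) / (u_j · u_j)) · u_j.

Step by step this gives:
  u_1 = (2, 2, 1, -1)
  u_2 = (3, -2, -3, -1)

Orthogonality check:
  u_2 · u_1 = 0 (should be 0)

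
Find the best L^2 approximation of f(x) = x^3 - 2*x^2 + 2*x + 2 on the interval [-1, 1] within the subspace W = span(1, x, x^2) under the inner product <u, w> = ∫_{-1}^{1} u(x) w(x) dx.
g(x) = -2*x^2 + 13*x/5 + 2

The best approximation g ∈ W is the orthogonal projection of f onto W. Writing g = a_0 + a_1 x + a_2 x^2, the coefficients solve the normal equations G · a = b where
  G_{ij} = <φ_i, φ_j> and b_i = <f, φ_i>, with φ_0 = 1, φ_1 = x, φ_2 = x^2.
G =
  [2, 0, 2/3]
  [0, 2/3, 0]
  [2/3, 0, 2/5],
b = (8/3, 26/15, 8/15).
Solving gives a_0 = 2, a_1 = 13/5, a_2 = -2, so
  g(x) = -2*x^2 + 13*x/5 + 2.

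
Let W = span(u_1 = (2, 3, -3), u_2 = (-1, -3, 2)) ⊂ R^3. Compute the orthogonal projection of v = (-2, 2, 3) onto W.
proj_W(v) = (-53/19, 33/19, 42/19)

Set up U = [u_1 | ... | u_2] ∈ R^(3×2). The projector onto W = col(U) is P = U (U^T U)^(-1) U^T.
Compute U^T U =
  [22, -17]
  [-17, 14],
and U^T v = (-7, 2).
Solve U^T U · c = U^T v for the coefficients: c = (-64/19, -75/19). The projection is proj_W(v) = U c.
Check: (v - proj_W(v)) · u_1 = 0  (should be 0).
Check: (v - proj_W(v)) · u_2 = 0  (should be 0).
Result: proj_W(v) = (-53/19, 33/19, 42/19).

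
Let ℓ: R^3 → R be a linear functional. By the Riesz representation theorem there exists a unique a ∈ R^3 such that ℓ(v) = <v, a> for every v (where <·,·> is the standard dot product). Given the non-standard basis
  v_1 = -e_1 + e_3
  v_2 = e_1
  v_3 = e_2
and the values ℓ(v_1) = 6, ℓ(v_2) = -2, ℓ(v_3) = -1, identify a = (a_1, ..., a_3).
a = (-2, -1, 4)

Write a = (a_1, ..., a_3) in the standard basis. For each basis vector v_i, ℓ(v_i) = <v_i, a> is a linear equation in the a_j's. Collect the n equations into a matrix system V a = ℓ, where row i of V is v_i (expressed in the standard basis). Since V is invertible (lower-triangular with 1s on the diagonal, up to permutation), solve by back-substitution:
  V =
[[-1, 0, 1],
 [1, 0, 0],
 [0, 1, 0]]
  V a = (6, -2, -1)
Solving gives a = (-2, -1, 4).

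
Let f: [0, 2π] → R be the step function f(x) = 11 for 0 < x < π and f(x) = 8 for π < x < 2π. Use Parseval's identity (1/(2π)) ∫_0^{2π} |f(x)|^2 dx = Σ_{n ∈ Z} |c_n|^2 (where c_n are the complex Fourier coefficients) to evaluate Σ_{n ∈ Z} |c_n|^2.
Σ |c_n|^2 = 185/2

Parseval equates the L^2 energy of f (normalised by 1/(2π)) with the ℓ^2 sum of its Fourier coefficients: (1/(2π)) ∫_0^{2π} |f|^2 = Σ |c_n|^2.
Compute the left side: (1/(2π)) [∫_0^π 11^2 dx + ∫_π^{2π} 8^2 dx] = (1/(2π)) · (121π + 64π) = (121 + 64)/2 = 185/2.
So Σ_{n ∈ Z} |c_n|^2 = 185/2.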